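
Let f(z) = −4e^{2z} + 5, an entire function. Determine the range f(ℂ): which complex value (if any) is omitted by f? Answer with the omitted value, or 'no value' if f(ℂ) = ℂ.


Little Picard bounds the complement of f(ℂ) to at most one point.
e^{2z} is never zero on ℂ, so -4·e^{2z} takes every value in ℂ ∖ {0}. Adding 5 shifts the range to ℂ ∖ {5}. Thus f omits exactly the value 5.

Omitted value: 5.


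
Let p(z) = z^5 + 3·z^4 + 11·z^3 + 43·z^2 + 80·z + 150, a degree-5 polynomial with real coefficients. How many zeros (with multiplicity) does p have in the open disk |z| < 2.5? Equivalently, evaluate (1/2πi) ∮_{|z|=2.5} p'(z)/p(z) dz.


The zeros of p are: (-1 + 2i), (-1 - 2i), (1 + 3i), (1 - 3i), -3.
Their magnitudes are: 2.236, 2.236, 3.162, 3.162, 3.
Zeros with |z| < R = 2.5: (-1 + 2i), (-1 - 2i).
Count = 2.
By the argument principle, (1/2πi) ∮_{|z|=R} p'(z)/p(z) dz equals exactly this count.

Number of zeros inside |z| < 2.5: 2.


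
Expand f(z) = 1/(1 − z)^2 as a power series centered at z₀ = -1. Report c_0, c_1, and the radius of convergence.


Let w = z − z₀, so z = z₀ + w.
Then 1 − z = 1 − (z₀ + w) = (1 − z₀) − w = 2 − w.
f(z) = 1/(2 − w)^2 = (1/(2)^2) · (1 − w/(2))^{−2}.
By the binomial series (1−u)^{−2} = Σ_{n≥0} C(n+1, 1) u^n for |u|<1, with u = w/(2):
  c_n = C(n+1, 1) / (2)^(n+2).
  c_0 = 1/(2)^2 = 1/4.
  c_1 = 2/(2)^3 = 1/4.
The series is valid for |w/d| < 1, i.e. |z − z₀| < |d|.
Radius of convergence: R = |1 − z₀| = |2| = 2 (distance from z₀ to the singularity z = 1).

c_0 = 1/4, c_1 = 1/4; R = 2.


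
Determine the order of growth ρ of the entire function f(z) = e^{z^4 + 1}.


|e^{z^4 + 1}| = e^{Re(1·z^4) + 1} ≤ e^{1|z|^4 + 1} = e^{1r^4 + 1} on |z| = r, so ρ ≤ 4. Choosing z on |z|=r so that 1·z^4 is real positive (always possible by picking arg z appropriately) gives |f(z)| = e^{1r^4 + 1}, matching the bound. The additive constant 1 does not affect log log M(r) ~ 4·log r. Hence ρ = 4.
Therefore ρ = 4.

Order ρ = 4.


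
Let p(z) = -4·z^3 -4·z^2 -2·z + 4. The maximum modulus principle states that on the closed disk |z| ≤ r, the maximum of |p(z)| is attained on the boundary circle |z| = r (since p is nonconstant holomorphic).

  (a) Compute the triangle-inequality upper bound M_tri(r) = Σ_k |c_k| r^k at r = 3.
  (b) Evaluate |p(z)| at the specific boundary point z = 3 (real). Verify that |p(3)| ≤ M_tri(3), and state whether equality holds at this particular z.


Coefficients: c_0 = 4, c_1 = -2, c_2 = -4, c_3 = -4. Radius r = 3.
Part (a). Triangle bound: M_tri(r) = Σ_k |c_k| r^k
  = |4|·3^0 + |-2|·3^1 + |-4|·3^2 + |-4|·3^3
  = 4 + 6 + 36 + 108 = 154.
This bounds M(r) := max_{|z|=r} |p(z)| from above; equality holds iff all terms c_k z^k can be made to align in phase at a single z on |z|=r.
Part (b). At z = 3 (real, on the circle |z| = r):
  p(3) = (4)·3^0 + (-2)·3^1 + (-4)·3^2 + (-4)·3^3 = -146.
  |p(3)| = 146.
Check: |p(3)| = 146 ≤ 154 = M_tri(3). ✓ Equality does not hold at z = 3 (the coefficients have mixed signs, so the terms do not all align in phase there).

M_tri(3) = 154; |p(3)| = 146; equality at z=3: no.


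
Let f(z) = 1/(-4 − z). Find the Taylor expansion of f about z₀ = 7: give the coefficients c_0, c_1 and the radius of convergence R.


Let w = z − z₀, so z = z₀ + w.
Then -4 − z = -4 − (z₀ + w) = (-4 − z₀) − w = -11 − w.
f(z) = 1/(-11 − w) = (1/(-11)) · 1/(1 − w/(-11)) = Σ_{n≥0} w^n / (-11)^(n+1).
So c_n = 1/(-11)^(n+1):
  c_0 = 1/(-11)^1 = -1/11.
  c_1 = 1/(-11)^2 = 1/121.
The series is valid for |w/d| < 1, i.e. |z − z₀| < |d|.
Radius of convergence: R = |-4 − z₀| = |-11| = 11 (distance from z₀ to the singularity z = -4).

c_0 = -1/11, c_1 = 1/121; R = 11.


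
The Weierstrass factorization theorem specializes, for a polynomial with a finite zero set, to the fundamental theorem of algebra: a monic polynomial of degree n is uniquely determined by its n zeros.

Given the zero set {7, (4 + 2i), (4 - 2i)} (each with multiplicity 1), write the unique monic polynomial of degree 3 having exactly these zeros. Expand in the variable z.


The polynomial is p(z) = ∏_{α ∈ S} (z − α), where S = {7, (4 + 2i), (4 - 2i)}.
Expanding the product yields: p(z) = z^3 -15·z^2 + 76·z -140.
Note conjugate pairs combine to real quadratics: (z − (4+2i))(z − (4−2i)) = z² − 8z + 20.
The resulting polynomial has degree 3 and real coefficients as required.

p(z) = z^3 -15·z^2 + 76·z -140.


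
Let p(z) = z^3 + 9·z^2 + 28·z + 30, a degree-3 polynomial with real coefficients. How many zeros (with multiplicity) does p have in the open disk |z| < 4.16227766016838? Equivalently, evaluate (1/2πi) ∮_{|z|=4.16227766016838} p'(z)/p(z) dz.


The zeros of p are: -3, (-3 + 1i), (-3 - 1i).
Their magnitudes are: 3, 3.162, 3.162.
Zeros with |z| < R = 4.16227766016838: -3, (-3 + 1i), (-3 - 1i).
Count = 3.
By the argument principle, (1/2πi) ∮_{|z|=R} p'(z)/p(z) dz equals exactly this count.

Number of zeros inside |z| < 4.16227766016838: 3.


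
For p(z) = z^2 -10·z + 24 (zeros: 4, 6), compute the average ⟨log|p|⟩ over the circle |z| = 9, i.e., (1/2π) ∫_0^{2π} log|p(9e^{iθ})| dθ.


Zeros: 4, 6; r = 9.
Inside |z| < r: 4, 6. Outside (|z| ≥ r): ∅.
p(0) = 24, so log|p(0)| = log(24) = 3.1781.
Apply Jensen: I(r) = log|p(0)| + Σ_k log(r/|z_k|), summed over zeros inside |z| < r.
  log(r/|z_k|) for z_k = 4: log(9/4) = 0.8109
  log(r/|z_k|) for z_k = 6: log(9/6) = 0.4055
Sum over inside zeros: 1.2164.
I(r) = log|p(0)| + (inside sum) = 3.1781 + 1.2164 = 4.3944.
Closed form (all zeros inside, monic): I(r) = n·log(r) = 2·log(9) = 4.3944. ✓

I(r) ≈ 4.3944.


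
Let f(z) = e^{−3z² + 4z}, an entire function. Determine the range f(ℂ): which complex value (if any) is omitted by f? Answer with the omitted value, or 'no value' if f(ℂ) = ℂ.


Little Picard bounds the complement of f(ℂ) to at most one point.
The exponent g(z) = −3z² + 4z is a nonconstant polynomial, hence surjective onto ℂ. So e^{g(z)} takes every value in {e^w : w ∈ ℂ} = ℂ ∖ {0}. Adding 0 shifts the range to ℂ ∖ {0}. f omits exactly 0.

Omitted value: 0.


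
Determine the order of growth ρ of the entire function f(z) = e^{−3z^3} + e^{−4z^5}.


Each summand is entire of order 3 and 5 respectively (as in the single-exponential case). The order of a sum is at most the max of the orders, so ρ ≤ 5. For the lower bound: on |z|=r choose arg z so that -4z^5 is real positive; then |e^{-4z^5}| = e^{4r^5} while |e^{-3z^3}| ≤ e^{3r^3} = o(e^{4r^5}). So |f| ≥ e^{4r^5}(1 − o(1)) and ρ ≥ 5. Hence ρ = max(3, 5) = 5.
Therefore ρ = 5.

Order ρ = 5.


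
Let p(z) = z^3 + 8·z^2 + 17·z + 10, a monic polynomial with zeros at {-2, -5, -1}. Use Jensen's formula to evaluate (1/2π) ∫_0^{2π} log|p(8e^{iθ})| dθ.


Zeros: -5, -2, -1; r = 8.
Inside |z| < r: -5, -2, -1. Outside (|z| ≥ r): ∅.
p(0) = 10, so log|p(0)| = log(10) = 2.3026.
Apply Jensen: I(r) = log|p(0)| + Σ_k log(r/|z_k|), summed over zeros inside |z| < r.
  log(r/|z_k|) for z_k = -2: log(8/2) = 1.3863
  log(r/|z_k|) for z_k = -5: log(8/5) = 0.4700
  log(r/|z_k|) for z_k = -1: log(8/1) = 2.0794
Sum over inside zeros: 3.9357.
I(r) = log|p(0)| + (inside sum) = 2.3026 + 3.9357 = 6.2383.
Closed form (all zeros inside, monic): I(r) = n·log(r) = 3·log(8) = 6.2383. ✓

I(r) ≈ 6.2383.


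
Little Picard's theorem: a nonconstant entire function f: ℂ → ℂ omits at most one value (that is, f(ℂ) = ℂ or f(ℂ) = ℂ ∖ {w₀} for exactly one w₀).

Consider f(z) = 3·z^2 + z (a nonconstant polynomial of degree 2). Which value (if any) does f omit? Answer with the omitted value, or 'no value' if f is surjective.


Little Picard bounds the complement of f(ℂ) to at most one point.
For every w ∈ ℂ, the equation p(z) − w = 0 is a nonconstant polynomial in z and hence has at least one root by the fundamental theorem of algebra. So p is surjective onto ℂ, omitting no value.

Omitted value: no value.


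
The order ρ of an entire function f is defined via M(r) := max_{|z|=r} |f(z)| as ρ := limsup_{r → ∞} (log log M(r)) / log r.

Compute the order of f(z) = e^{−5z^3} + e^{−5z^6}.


Each summand is entire of order 3 and 6 respectively (as in the single-exponential case). The order of a sum is at most the max of the orders, so ρ ≤ 6. For the lower bound: on |z|=r choose arg z so that -5z^6 is real positive; then |e^{-5z^6}| = e^{5r^6} while |e^{-5z^3}| ≤ e^{5r^3} = o(e^{5r^6}). So |f| ≥ e^{5r^6}(1 − o(1)) and ρ ≥ 6. Hence ρ = max(3, 6) = 6.
Therefore ρ = 6.

Order ρ = 6.


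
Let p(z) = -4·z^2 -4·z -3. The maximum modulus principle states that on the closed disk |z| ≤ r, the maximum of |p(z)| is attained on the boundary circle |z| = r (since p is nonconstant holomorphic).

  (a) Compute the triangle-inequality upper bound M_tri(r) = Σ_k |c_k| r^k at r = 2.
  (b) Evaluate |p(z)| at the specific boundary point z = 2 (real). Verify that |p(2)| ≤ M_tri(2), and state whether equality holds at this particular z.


Coefficients: c_0 = -3, c_1 = -4, c_2 = -4. Radius r = 2.
Part (a). Triangle bound: M_tri(r) = Σ_k |c_k| r^k
  = |-3|·2^0 + |-4|·2^1 + |-4|·2^2
  = 3 + 8 + 16 = 27.
This bounds M(r) := max_{|z|=r} |p(z)| from above; equality holds iff all terms c_k z^k can be made to align in phase at a single z on |z|=r.
Part (b). At z = 2 (real, on the circle |z| = r):
  p(2) = (-3)·2^0 + (-4)·2^1 + (-4)·2^2 = -27.
  |p(2)| = 27.
Since all nonzero coefficients share the same sign, |p(2)| = 27 = M_tri(2); the triangle bound is attained at z = 2, so in fact M(r) = 27.

M_tri(2) = 27; |p(2)| = 27; equality at z=2: yes.


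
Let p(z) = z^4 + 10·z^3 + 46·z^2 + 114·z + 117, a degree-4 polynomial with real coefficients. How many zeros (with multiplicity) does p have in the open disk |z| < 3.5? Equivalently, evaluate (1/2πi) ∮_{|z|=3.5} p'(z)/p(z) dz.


The zeros of p are: -3, -3, (-2 + 3i), (-2 - 3i).
Their magnitudes are: 3, 3, 3.606, 3.606.
Zeros with |z| < R = 3.5: -3, -3.
Count = 2.
By the argument principle, (1/2πi) ∮_{|z|=R} p'(z)/p(z) dz equals exactly this count.

Number of zeros inside |z| < 3.5: 2.


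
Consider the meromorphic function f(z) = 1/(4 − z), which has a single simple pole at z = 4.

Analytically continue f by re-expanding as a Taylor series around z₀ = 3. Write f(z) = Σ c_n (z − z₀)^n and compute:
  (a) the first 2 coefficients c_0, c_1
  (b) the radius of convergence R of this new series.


Let w = z − z₀, so z = z₀ + w.
Then 4 − z = 4 − (z₀ + w) = (4 − z₀) − w = 1 − w.
f(z) = 1/(1 − w) = (1/(1)) · 1/(1 − w/(1)) = Σ_{n≥0} w^n / (1)^(n+1).
So c_n = 1/(1)^(n+1):
  c_0 = 1/(1)^1 = 1.
  c_1 = 1/(1)^2 = 1.
The series is valid for |w/d| < 1, i.e. |z − z₀| < |d|.
Radius of convergence: R = |4 − z₀| = |1| = 1 (distance from z₀ to the singularity z = 4).

c_0 = 1, c_1 = 1; R = 1.


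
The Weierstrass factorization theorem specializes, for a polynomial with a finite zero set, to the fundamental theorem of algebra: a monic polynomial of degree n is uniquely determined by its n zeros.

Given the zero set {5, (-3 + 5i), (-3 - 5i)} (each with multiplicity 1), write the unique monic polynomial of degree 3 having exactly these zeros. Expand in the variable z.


The polynomial is p(z) = ∏_{α ∈ S} (z − α), where S = {5, (-3 + 5i), (-3 - 5i)}.
Expanding the product yields: p(z) = z^3 + z^2 + 4·z -170.
Note conjugate pairs combine to real quadratics: (z − (-3+5i))(z − (-3−5i)) = z² + 6z + 34.
The resulting polynomial has degree 3 and real coefficients as required.

p(z) = z^3 + z^2 + 4·z -170.


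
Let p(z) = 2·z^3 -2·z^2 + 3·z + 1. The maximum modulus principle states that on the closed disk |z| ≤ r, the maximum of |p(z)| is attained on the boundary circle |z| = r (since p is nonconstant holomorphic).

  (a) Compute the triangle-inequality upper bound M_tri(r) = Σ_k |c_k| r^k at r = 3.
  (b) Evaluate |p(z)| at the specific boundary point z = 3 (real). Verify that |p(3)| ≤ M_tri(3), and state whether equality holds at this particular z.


Coefficients: c_0 = 1, c_1 = 3, c_2 = -2, c_3 = 2. Radius r = 3.
Part (a). Triangle bound: M_tri(r) = Σ_k |c_k| r^k
  = |1|·3^0 + |3|·3^1 + |-2|·3^2 + |2|·3^3
  = 1 + 9 + 18 + 54 = 82.
This bounds M(r) := max_{|z|=r} |p(z)| from above; equality holds iff all terms c_k z^k can be made to align in phase at a single z on |z|=r.
Part (b). At z = 3 (real, on the circle |z| = r):
  p(3) = (1)·3^0 + (3)·3^1 + (-2)·3^2 + (2)·3^3 = 46.
  |p(3)| = 46.
Check: |p(3)| = 46 ≤ 82 = M_tri(3). ✓ Equality does not hold at z = 3 (the coefficients have mixed signs, so the terms do not all align in phase there).

M_tri(3) = 82; |p(3)| = 46; equality at z=3: no.


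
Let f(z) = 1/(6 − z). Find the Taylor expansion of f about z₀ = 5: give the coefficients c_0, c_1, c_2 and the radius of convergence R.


Let w = z − z₀, so z = z₀ + w.
Then 6 − z = 6 − (z₀ + w) = (6 − z₀) − w = 1 − w.
f(z) = 1/(1 − w) = (1/(1)) · 1/(1 − w/(1)) = Σ_{n≥0} w^n / (1)^(n+1).
So c_n = 1/(1)^(n+1):
  c_0 = 1/(1)^1 = 1.
  c_1 = 1/(1)^2 = 1.
  c_2 = 1/(1)^3 = 1.
The series is valid for |w/d| < 1, i.e. |z − z₀| < |d|.
Radius of convergence: R = |6 − z₀| = |1| = 1 (distance from z₀ to the singularity z = 6).

c_0 = 1, c_1 = 1, c_2 = 1; R = 1.


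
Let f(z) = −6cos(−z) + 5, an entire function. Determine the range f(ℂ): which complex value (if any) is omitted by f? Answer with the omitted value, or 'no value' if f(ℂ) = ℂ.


Little Picard bounds the complement of f(ℂ) to at most one point.
cos is entire and surjective onto ℂ: for every w ∈ ℂ, cos(ζ) = w has a solution ζ ∈ ℂ (e.g., via the complex inverse arccos). With ζ = −z this gives z = ζ/(-1). Then -6·cos(−z) takes every value in -6·ℂ = ℂ, and adding 5 is a bijection of ℂ. So f is surjective and omits no value. (Note: only on the real line is cos bounded by [−1, 1].)

Omitted value: no value.


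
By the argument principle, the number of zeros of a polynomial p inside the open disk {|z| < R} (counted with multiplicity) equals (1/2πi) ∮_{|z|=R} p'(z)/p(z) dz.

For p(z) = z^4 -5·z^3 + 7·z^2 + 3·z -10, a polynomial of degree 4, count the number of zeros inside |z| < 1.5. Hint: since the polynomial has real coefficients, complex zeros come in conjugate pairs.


The zeros of p are: (2 + 1i), (2 - 1i), -1, 2.
Their magnitudes are: 2.236, 2.236, 1, 2.
Zeros with |z| < R = 1.5: -1.
Count = 1.
By the argument principle, (1/2πi) ∮_{|z|=R} p'(z)/p(z) dz equals exactly this count.

Number of zeros inside |z| < 1.5: 1.


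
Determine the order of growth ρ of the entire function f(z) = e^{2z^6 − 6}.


|e^{2z^6 − 6}| = e^{Re(2·z^6) + -6} ≤ e^{2|z|^6 + -6} = e^{2r^6 + -6} on |z| = r, so ρ ≤ 6. Choosing z on |z|=r so that 2·z^6 is real positive (always possible by picking arg z appropriately) gives |f(z)| = e^{2r^6 + -6}, matching the bound. The additive constant -6 does not affect log log M(r) ~ 6·log r. Hence ρ = 6.
Therefore ρ = 6.

Order ρ = 6.


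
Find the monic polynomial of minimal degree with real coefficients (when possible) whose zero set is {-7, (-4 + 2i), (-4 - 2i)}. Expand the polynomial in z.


The polynomial is p(z) = ∏_{α ∈ S} (z − α), where S = {-7, (-4 + 2i), (-4 - 2i)}.
Expanding the product yields: p(z) = z^3 + 15·z^2 + 76·z + 140.
Note conjugate pairs combine to real quadratics: (z − (-4+2i))(z − (-4−2i)) = z² + 8z + 20.
The resulting polynomial has degree 3 and real coefficients as required.

p(z) = z^3 + 15·z^2 + 76·z + 140.


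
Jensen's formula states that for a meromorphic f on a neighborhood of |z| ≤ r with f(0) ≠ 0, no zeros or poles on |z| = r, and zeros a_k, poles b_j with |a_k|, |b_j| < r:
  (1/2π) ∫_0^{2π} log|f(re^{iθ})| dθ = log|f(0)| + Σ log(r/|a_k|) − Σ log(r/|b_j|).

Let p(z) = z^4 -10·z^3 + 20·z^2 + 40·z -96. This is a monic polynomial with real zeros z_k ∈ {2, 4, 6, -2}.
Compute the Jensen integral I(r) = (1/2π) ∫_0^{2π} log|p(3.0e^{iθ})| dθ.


Zeros: -2, 2, 4, 6; r = 3.0.
Inside |z| < r: -2, 2. Outside (|z| ≥ r): 4, 6.
p(0) = -96, so log|p(0)| = log(96) = 4.5643.
Apply Jensen: I(r) = log|p(0)| + Σ_k log(r/|z_k|), summed over zeros inside |z| < r.
  log(r/|z_k|) for z_k = 2: log(3.0/2) = 0.4055
  log(r/|z_k|) for z_k = -2: log(3.0/2) = 0.4055
  Outside zeros (4, 6) contribute nothing to the Jensen sum.
Sum over inside zeros: 0.8109.
I(r) = log|p(0)| + (inside sum) = 4.5643 + 0.8109 = 5.3753.
Note: since some zeros are outside |z| ≤ r, the simplified n·log(r) form does NOT apply — only the inside zeros contribute.

I(r) ≈ 5.3753.


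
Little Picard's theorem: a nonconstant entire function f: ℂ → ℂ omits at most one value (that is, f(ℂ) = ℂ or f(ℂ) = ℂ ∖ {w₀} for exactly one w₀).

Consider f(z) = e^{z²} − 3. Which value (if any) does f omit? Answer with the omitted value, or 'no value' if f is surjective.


Little Picard bounds the complement of f(ℂ) to at most one point.
The exponent g(z) = z² is a nonconstant polynomial, hence surjective onto ℂ. So e^{g(z)} takes every value in {e^w : w ∈ ℂ} = ℂ ∖ {0}. Adding -3 shifts the range to ℂ ∖ {-3}. f omits exactly -3.

Omitted value: -3.


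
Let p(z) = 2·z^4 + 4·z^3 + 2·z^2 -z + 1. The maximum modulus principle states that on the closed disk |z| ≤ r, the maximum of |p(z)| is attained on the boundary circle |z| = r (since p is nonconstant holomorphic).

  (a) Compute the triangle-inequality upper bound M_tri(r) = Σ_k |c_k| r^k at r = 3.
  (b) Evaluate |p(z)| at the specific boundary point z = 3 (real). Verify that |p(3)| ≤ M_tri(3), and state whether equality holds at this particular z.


Coefficients: c_0 = 1, c_1 = -1, c_2 = 2, c_3 = 4, c_4 = 2. Radius r = 3.
Part (a). Triangle bound: M_tri(r) = Σ_k |c_k| r^k
  = |1|·3^0 + |-1|·3^1 + |2|·3^2 + |4|·3^3 + |2|·3^4
  = 1 + 3 + 18 + 108 + 162 = 292.
This bounds M(r) := max_{|z|=r} |p(z)| from above; equality holds iff all terms c_k z^k can be made to align in phase at a single z on |z|=r.
Part (b). At z = 3 (real, on the circle |z| = r):
  p(3) = (1)·3^0 + (-1)·3^1 + (2)·3^2 + (4)·3^3 + (2)·3^4 = 286.
  |p(3)| = 286.
Check: |p(3)| = 286 ≤ 292 = M_tri(3). ✓ Equality does not hold at z = 3 (the coefficients have mixed signs, so the terms do not all align in phase there).

M_tri(3) = 292; |p(3)| = 286; equality at z=3: no.


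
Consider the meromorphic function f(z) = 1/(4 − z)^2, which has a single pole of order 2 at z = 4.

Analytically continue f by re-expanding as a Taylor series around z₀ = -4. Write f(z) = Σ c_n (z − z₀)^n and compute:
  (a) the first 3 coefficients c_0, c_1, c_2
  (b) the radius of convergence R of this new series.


Let w = z − z₀, so z = z₀ + w.
Then 4 − z = 4 − (z₀ + w) = (4 − z₀) − w = 8 − w.
f(z) = 1/(8 − w)^2 = (1/(8)^2) · (1 − w/(8))^{−2}.
By the binomial series (1−u)^{−2} = Σ_{n≥0} C(n+1, 1) u^n for |u|<1, with u = w/(8):
  c_n = C(n+1, 1) / (8)^(n+2).
  c_0 = 1/(8)^2 = 1/64.
  c_1 = 2/(8)^3 = 1/256.
  c_2 = 3/(8)^4 = 3/4096.
The series is valid for |w/d| < 1, i.e. |z − z₀| < |d|.
Radius of convergence: R = |4 − z₀| = |8| = 8 (distance from z₀ to the singularity z = 4).

c_0 = 1/64, c_1 = 1/256, c_2 = 3/4096; R = 8.


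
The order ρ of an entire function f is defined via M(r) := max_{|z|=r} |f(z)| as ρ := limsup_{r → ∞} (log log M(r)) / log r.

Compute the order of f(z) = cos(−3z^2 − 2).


Write cos(w) = (e^{iw} ± e^{−iw})/(2 or 2i), so |cos(w)| ≤ e^{|w|}. With w = −3z^2 − 2, |w| ≤ 3r^2 + 2 on |z|=r, giving M(r) ≤ e^{3r^2 + 2} and ρ ≤ 2. For the lower bound, choose z on |z|=r with -3z^2 purely imaginary of modulus 3r^2; then |cos(−3z^2 − 2)| grows like e^{3r^2}/2, so ρ ≥ 2. Hence ρ = 2.
Therefore ρ = 2.

Order ρ = 2.


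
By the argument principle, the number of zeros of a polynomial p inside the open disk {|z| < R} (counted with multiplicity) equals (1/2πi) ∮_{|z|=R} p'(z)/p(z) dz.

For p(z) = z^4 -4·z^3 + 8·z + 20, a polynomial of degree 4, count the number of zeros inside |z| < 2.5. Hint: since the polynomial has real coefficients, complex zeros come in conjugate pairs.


The zeros of p are: (3 + 1i), (3 - 1i), (-1 + 1i), (-1 - 1i).
Their magnitudes are: 3.162, 3.162, 1.414, 1.414.
Zeros with |z| < R = 2.5: (-1 + 1i), (-1 - 1i).
Count = 2.
By the argument principle, (1/2πi) ∮_{|z|=R} p'(z)/p(z) dz equals exactly this count.

Number of zeros inside |z| < 2.5: 2.


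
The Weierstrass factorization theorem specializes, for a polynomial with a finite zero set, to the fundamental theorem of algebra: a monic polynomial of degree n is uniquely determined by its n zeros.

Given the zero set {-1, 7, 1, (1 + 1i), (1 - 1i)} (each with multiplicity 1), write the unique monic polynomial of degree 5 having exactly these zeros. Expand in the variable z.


The polynomial is p(z) = ∏_{α ∈ S} (z − α), where S = {-1, 7, 1, (1 + 1i), (1 - 1i)}.
Expanding the product yields: p(z) = z^5 -9·z^4 + 15·z^3 -5·z^2 -16·z + 14.
Note conjugate pairs combine to real quadratics: (z − (1+1i))(z − (1−1i)) = z² − 2z + 2.
The resulting polynomial has degree 5 and real coefficients as required.

p(z) = z^5 -9·z^4 + 15·z^3 -5·z^2 -16·z + 14.


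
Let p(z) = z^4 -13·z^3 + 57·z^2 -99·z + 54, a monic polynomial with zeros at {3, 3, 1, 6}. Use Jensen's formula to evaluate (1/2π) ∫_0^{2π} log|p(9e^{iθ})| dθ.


Zeros: 1, 3, 3, 6; r = 9.
Inside |z| < r: 1, 3, 3, 6. Outside (|z| ≥ r): ∅.
p(0) = 54, so log|p(0)| = log(54) = 3.9890.
Apply Jensen: I(r) = log|p(0)| + Σ_k log(r/|z_k|), summed over zeros inside |z| < r.
  log(r/|z_k|) for z_k = 3: log(9/3) = 1.0986
  log(r/|z_k|) for z_k = 3: log(9/3) = 1.0986
  log(r/|z_k|) for z_k = 1: log(9/1) = 2.1972
  log(r/|z_k|) for z_k = 6: log(9/6) = 0.4055
Sum over inside zeros: 4.7999.
I(r) = log|p(0)| + (inside sum) = 3.9890 + 4.7999 = 8.7889.
Closed form (all zeros inside, monic): I(r) = n·log(r) = 4·log(9) = 8.7889. ✓

I(r) ≈ 8.7889.


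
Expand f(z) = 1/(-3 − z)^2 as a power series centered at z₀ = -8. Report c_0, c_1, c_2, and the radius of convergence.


Let w = z − z₀, so z = z₀ + w.
Then -3 − z = -3 − (z₀ + w) = (-3 − z₀) − w = 5 − w.
f(z) = 1/(5 − w)^2 = (1/(5)^2) · (1 − w/(5))^{−2}.
By the binomial series (1−u)^{−2} = Σ_{n≥0} C(n+1, 1) u^n for |u|<1, with u = w/(5):
  c_n = C(n+1, 1) / (5)^(n+2).
  c_0 = 1/(5)^2 = 1/25.
  c_1 = 2/(5)^3 = 2/125.
  c_2 = 3/(5)^4 = 3/625.
The series is valid for |w/d| < 1, i.e. |z − z₀| < |d|.
Radius of convergence: R = |-3 − z₀| = |5| = 5 (distance from z₀ to the singularity z = -3).

c_0 = 1/25, c_1 = 2/125, c_2 = 3/625; R = 5.


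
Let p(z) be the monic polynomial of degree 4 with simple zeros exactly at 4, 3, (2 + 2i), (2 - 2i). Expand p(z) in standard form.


The polynomial is p(z) = ∏_{α ∈ S} (z − α), where S = {4, 3, (2 + 2i), (2 - 2i)}.
Expanding the product yields: p(z) = z^4 -11·z^3 + 48·z^2 -104·z + 96.
Note conjugate pairs combine to real quadratics: (z − (2+2i))(z − (2−2i)) = z² − 4z + 8.
The resulting polynomial has degree 4 and real coefficients as required.

p(z) = z^4 -11·z^3 + 48·z^2 -104·z + 96.


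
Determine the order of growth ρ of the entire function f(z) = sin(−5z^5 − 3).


Write sin(w) = (e^{iw} ± e^{−iw})/(2 or 2i), so |sin(w)| ≤ e^{|w|}. With w = −5z^5 − 3, |w| ≤ 5r^5 + 3 on |z|=r, giving M(r) ≤ e^{5r^5 + 3} and ρ ≤ 5. For the lower bound, choose z on |z|=r with -5z^5 purely imaginary of modulus 5r^5; then |sin(−5z^5 − 3)| grows like e^{5r^5}/2, so ρ ≥ 5. Hence ρ = 5.
Therefore ρ = 5.

Order ρ = 5.


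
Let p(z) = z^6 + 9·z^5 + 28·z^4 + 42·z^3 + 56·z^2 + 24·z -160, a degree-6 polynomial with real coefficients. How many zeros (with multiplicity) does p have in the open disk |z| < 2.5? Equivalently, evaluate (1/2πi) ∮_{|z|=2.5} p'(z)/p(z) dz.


The zeros of p are: (-3 + 1i), (-3 - 1i), 1, (0 + 2i), (0 - 2i), -4.
Their magnitudes are: 3.162, 3.162, 1, 2, 2, 4.
Zeros with |z| < R = 2.5: 1, (0 + 2i), (0 - 2i).
Count = 3.
By the argument principle, (1/2πi) ∮_{|z|=R} p'(z)/p(z) dz equals exactly this count.

Number of zeros inside |z| < 2.5: 3.


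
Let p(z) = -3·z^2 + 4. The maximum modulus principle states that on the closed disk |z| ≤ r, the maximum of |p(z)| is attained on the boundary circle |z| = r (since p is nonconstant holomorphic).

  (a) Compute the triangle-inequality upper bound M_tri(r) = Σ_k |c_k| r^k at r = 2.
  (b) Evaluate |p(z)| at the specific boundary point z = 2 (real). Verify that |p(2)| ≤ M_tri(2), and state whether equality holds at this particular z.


Coefficients: c_0 = 4, c_1 = 0, c_2 = -3. Radius r = 2.
Part (a). Triangle bound: M_tri(r) = Σ_k |c_k| r^k
  = |4|·2^0 + |0|·2^1 + |-3|·2^2
  = 4 + 0 + 12 = 16.
This bounds M(r) := max_{|z|=r} |p(z)| from above; equality holds iff all terms c_k z^k can be made to align in phase at a single z on |z|=r.
Part (b). At z = 2 (real, on the circle |z| = r):
  p(2) = (4)·2^0 + (0)·2^1 + (-3)·2^2 = -8.
  |p(2)| = 8.
Check: |p(2)| = 8 ≤ 16 = M_tri(2). ✓ Equality does not hold at z = 2 (the coefficients have mixed signs, so the terms do not all align in phase there).

M_tri(2) = 16; |p(2)| = 8; equality at z=2: no.


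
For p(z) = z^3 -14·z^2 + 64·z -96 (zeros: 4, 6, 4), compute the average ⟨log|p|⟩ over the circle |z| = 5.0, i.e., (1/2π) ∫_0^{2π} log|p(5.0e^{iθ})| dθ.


Zeros: 4, 4, 6; r = 5.0.
Inside |z| < r: 4, 4. Outside (|z| ≥ r): 6.
p(0) = -96, so log|p(0)| = log(96) = 4.5643.
Apply Jensen: I(r) = log|p(0)| + Σ_k log(r/|z_k|), summed over zeros inside |z| < r.
  log(r/|z_k|) for z_k = 4: log(5.0/4) = 0.2231
  log(r/|z_k|) for z_k = 4: log(5.0/4) = 0.2231
  Outside zeros (6) contribute nothing to the Jensen sum.
Sum over inside zeros: 0.4463.
I(r) = log|p(0)| + (inside sum) = 4.5643 + 0.4463 = 5.0106.
Note: since some zeros are outside |z| ≤ r, the simplified n·log(r) form does NOT apply — only the inside zeros contribute.

I(r) ≈ 5.0106.


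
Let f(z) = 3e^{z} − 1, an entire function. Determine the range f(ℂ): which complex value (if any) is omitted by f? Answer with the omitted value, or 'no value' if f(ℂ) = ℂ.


Little Picard bounds the complement of f(ℂ) to at most one point.
e^{z} is never zero on ℂ, so 3·e^{z} takes every value in ℂ ∖ {0}. Adding -1 shifts the range to ℂ ∖ {-1}. Thus f omits exactly the value -1.

Omitted value: -1.


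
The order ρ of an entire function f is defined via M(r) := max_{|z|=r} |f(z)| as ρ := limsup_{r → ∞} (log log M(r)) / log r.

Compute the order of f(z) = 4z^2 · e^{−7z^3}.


M(r) = max_{|z|=r} |4|·|z|^2·|e^{−7z^3}| = 4·r^2 · e^{7r^3} (the factors attain their maxima compatibly on |z|=r). Then log M(r) = log 4 + 2·log r + 7r^3, dominated by the last term, so log log M(r) ~ 3·log r. The polynomial factor 4z^2 contributes only a log r term and does not affect the order. ρ = 3.
Therefore ρ = 3.

Order ρ = 3.


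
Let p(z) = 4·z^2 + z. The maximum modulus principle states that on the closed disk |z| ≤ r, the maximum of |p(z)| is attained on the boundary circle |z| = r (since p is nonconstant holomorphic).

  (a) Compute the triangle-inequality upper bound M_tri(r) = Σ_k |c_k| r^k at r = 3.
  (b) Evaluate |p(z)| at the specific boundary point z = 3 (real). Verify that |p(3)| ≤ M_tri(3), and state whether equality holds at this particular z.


Coefficients: c_0 = 0, c_1 = 1, c_2 = 4. Radius r = 3.
Part (a). Triangle bound: M_tri(r) = Σ_k |c_k| r^k
  = |0|·3^0 + |1|·3^1 + |4|·3^2
  = 0 + 3 + 36 = 39.
This bounds M(r) := max_{|z|=r} |p(z)| from above; equality holds iff all terms c_k z^k can be made to align in phase at a single z on |z|=r.
Part (b). At z = 3 (real, on the circle |z| = r):
  p(3) = (0)·3^0 + (1)·3^1 + (4)·3^2 = 39.
  |p(3)| = 39.
Since all nonzero coefficients share the same sign, |p(3)| = 39 = M_tri(3); the triangle bound is attained at z = 3, so in fact M(r) = 39.

M_tri(3) = 39; |p(3)| = 39; equality at z=3: yes.


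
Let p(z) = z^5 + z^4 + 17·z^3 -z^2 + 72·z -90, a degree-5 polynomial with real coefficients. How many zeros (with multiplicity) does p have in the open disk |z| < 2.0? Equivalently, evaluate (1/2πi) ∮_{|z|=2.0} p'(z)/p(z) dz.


The zeros of p are: (-1 + 3i), (-1 - 3i), 1, (0 + 3i), (0 - 3i).
Their magnitudes are: 3.162, 3.162, 1, 3, 3.
Zeros with |z| < R = 2.0: 1.
Count = 1.
By the argument principle, (1/2πi) ∮_{|z|=R} p'(z)/p(z) dz equals exactly this count.

Number of zeros inside |z| < 2.0: 1.


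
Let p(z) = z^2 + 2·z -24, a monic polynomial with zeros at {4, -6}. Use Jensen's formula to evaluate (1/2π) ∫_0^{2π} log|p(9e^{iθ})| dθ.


Zeros: -6, 4; r = 9.
Inside |z| < r: -6, 4. Outside (|z| ≥ r): ∅.
p(0) = -24, so log|p(0)| = log(24) = 3.1781.
Apply Jensen: I(r) = log|p(0)| + Σ_k log(r/|z_k|), summed over zeros inside |z| < r.
  log(r/|z_k|) for z_k = 4: log(9/4) = 0.8109
  log(r/|z_k|) for z_k = -6: log(9/6) = 0.4055
Sum over inside zeros: 1.2164.
I(r) = log|p(0)| + (inside sum) = 3.1781 + 1.2164 = 4.3944.
Closed form (all zeros inside, monic): I(r) = n·log(r) = 2·log(9) = 4.3944. ✓

I(r) ≈ 4.3944.


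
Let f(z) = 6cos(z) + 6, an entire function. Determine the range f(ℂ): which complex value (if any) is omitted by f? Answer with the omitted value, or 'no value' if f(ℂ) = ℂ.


Little Picard bounds the complement of f(ℂ) to at most one point.
cos is entire and surjective onto ℂ: for every w ∈ ℂ, cos(ζ) = w has a solution ζ ∈ ℂ (e.g., via the complex inverse arccos). With ζ = z this gives z = ζ/(1). Then 6·cos(z) takes every value in 6·ℂ = ℂ, and adding 6 is a bijection of ℂ. So f is surjective and omits no value. (Note: only on the real line is cos bounded by [−1, 1].)

Omitted value: no value.


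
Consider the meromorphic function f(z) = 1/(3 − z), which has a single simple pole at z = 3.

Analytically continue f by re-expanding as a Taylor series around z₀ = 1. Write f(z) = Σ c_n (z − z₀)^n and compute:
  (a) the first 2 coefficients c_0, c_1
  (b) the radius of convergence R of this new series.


Let w = z − z₀, so z = z₀ + w.
Then 3 − z = 3 − (z₀ + w) = (3 − z₀) − w = 2 − w.
f(z) = 1/(2 − w) = (1/(2)) · 1/(1 − w/(2)) = Σ_{n≥0} w^n / (2)^(n+1).
So c_n = 1/(2)^(n+1):
  c_0 = 1/(2)^1 = 1/2.
  c_1 = 1/(2)^2 = 1/4.
The series is valid for |w/d| < 1, i.e. |z − z₀| < |d|.
Radius of convergence: R = |3 − z₀| = |2| = 2 (distance from z₀ to the singularity z = 3).

c_0 = 1/2, c_1 = 1/4; R = 2.


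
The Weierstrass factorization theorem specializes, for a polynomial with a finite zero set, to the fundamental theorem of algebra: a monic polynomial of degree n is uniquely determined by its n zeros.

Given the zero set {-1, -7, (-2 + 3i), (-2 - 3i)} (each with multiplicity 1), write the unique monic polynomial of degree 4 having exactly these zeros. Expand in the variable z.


The polynomial is p(z) = ∏_{α ∈ S} (z − α), where S = {-1, -7, (-2 + 3i), (-2 - 3i)}.
Expanding the product yields: p(z) = z^4 + 12·z^3 + 52·z^2 + 132·z + 91.
Note conjugate pairs combine to real quadratics: (z − (-2+3i))(z − (-2−3i)) = z² + 4z + 13.
The resulting polynomial has degree 4 and real coefficients as required.

p(z) = z^4 + 12·z^3 + 52·z^2 + 132·z + 91.


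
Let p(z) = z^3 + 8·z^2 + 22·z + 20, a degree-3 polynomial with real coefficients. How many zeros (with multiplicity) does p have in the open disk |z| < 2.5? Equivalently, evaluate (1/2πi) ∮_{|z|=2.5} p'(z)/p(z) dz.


The zeros of p are: (-3 + 1i), (-3 - 1i), -2.
Their magnitudes are: 3.162, 3.162, 2.
Zeros with |z| < R = 2.5: -2.
Count = 1.
By the argument principle, (1/2πi) ∮_{|z|=R} p'(z)/p(z) dz equals exactly this count.

Number of zeros inside |z| < 2.5: 1.


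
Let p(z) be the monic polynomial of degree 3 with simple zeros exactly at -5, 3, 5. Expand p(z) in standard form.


The polynomial is p(z) = ∏_{α ∈ S} (z − α), where S = {-5, 3, 5}.
Expanding the product yields: p(z) = z^3 -3·z^2 -25·z + 75.
The resulting polynomial has degree 3 and real coefficients as required.

p(z) = z^3 -3·z^2 -25·z + 75.


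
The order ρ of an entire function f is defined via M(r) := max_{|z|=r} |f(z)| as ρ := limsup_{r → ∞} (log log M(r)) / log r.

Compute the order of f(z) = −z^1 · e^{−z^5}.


M(r) = max_{|z|=r} |-1|·|z|^1·|e^{−z^5}| = 1·r^1 · e^{1r^5} (the factors attain their maxima compatibly on |z|=r). Then log M(r) = log 1 + 1·log r + 1r^5, dominated by the last term, so log log M(r) ~ 5·log r. The polynomial factor -1z^1 contributes only a log r term and does not affect the order. ρ = 5.
Therefore ρ = 5.

Order ρ = 5.


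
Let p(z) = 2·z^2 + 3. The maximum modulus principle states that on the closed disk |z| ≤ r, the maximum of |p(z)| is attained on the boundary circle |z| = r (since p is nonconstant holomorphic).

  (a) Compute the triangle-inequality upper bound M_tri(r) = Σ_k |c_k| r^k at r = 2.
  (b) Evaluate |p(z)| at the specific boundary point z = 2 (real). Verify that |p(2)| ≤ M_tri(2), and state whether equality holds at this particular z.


Coefficients: c_0 = 3, c_1 = 0, c_2 = 2. Radius r = 2.
Part (a). Triangle bound: M_tri(r) = Σ_k |c_k| r^k
  = |3|·2^0 + |0|·2^1 + |2|·2^2
  = 3 + 0 + 8 = 11.
This bounds M(r) := max_{|z|=r} |p(z)| from above; equality holds iff all terms c_k z^k can be made to align in phase at a single z on |z|=r.
Part (b). At z = 2 (real, on the circle |z| = r):
  p(2) = (3)·2^0 + (0)·2^1 + (2)·2^2 = 11.
  |p(2)| = 11.
Since all nonzero coefficients share the same sign, |p(2)| = 11 = M_tri(2); the triangle bound is attained at z = 2, so in fact M(r) = 11.

M_tri(2) = 11; |p(2)| = 11; equality at z=2: yes.


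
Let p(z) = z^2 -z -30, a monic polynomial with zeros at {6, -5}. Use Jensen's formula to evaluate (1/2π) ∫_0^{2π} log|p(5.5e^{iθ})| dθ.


Zeros: -5, 6; r = 5.5.
Inside |z| < r: -5. Outside (|z| ≥ r): 6.
p(0) = -30, so log|p(0)| = log(30) = 3.4012.
Apply Jensen: I(r) = log|p(0)| + Σ_k log(r/|z_k|), summed over zeros inside |z| < r.
  log(r/|z_k|) for z_k = -5: log(5.5/5) = 0.0953
  Outside zeros (6) contribute nothing to the Jensen sum.
Sum over inside zeros: 0.0953.
I(r) = log|p(0)| + (inside sum) = 3.4012 + 0.0953 = 3.4965.
Note: since some zeros are outside |z| ≤ r, the simplified n·log(r) form does NOT apply — only the inside zeros contribute.

I(r) ≈ 3.4965.


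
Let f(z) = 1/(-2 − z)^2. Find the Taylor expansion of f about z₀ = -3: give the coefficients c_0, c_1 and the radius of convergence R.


Let w = z − z₀, so z = z₀ + w.
Then -2 − z = -2 − (z₀ + w) = (-2 − z₀) − w = 1 − w.
f(z) = 1/(1 − w)^2 = (1/(1)^2) · (1 − w/(1))^{−2}.
By the binomial series (1−u)^{−2} = Σ_{n≥0} C(n+1, 1) u^n for |u|<1, with u = w/(1):
  c_n = C(n+1, 1) / (1)^(n+2).
  c_0 = 1/(1)^2 = 1.
  c_1 = 2/(1)^3 = 2.
The series is valid for |w/d| < 1, i.e. |z − z₀| < |d|.
Radius of convergence: R = |-2 − z₀| = |1| = 1 (distance from z₀ to the singularity z = -2).

c_0 = 1, c_1 = 2; R = 1.


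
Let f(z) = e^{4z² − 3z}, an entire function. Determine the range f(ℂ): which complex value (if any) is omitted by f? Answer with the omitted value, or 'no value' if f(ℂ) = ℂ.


Little Picard bounds the complement of f(ℂ) to at most one point.
The exponent g(z) = 4z² − 3z is a nonconstant polynomial, hence surjective onto ℂ. So e^{g(z)} takes every value in {e^w : w ∈ ℂ} = ℂ ∖ {0}. Adding 0 shifts the range to ℂ ∖ {0}. f omits exactly 0.

Omitted value: 0.


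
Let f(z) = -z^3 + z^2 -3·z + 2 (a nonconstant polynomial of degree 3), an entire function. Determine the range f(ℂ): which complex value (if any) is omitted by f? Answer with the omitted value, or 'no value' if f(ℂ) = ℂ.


Little Picard bounds the complement of f(ℂ) to at most one point.
For every w ∈ ℂ, the equation p(z) − w = 0 is a nonconstant polynomial in z and hence has at least one root by the fundamental theorem of algebra. So p is surjective onto ℂ, omitting no value.

Omitted value: no value.


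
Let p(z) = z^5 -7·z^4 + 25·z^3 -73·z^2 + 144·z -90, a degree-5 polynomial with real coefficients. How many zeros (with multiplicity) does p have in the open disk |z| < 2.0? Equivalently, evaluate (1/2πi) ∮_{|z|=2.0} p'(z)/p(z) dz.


The zeros of p are: 1, (0 + 3i), (0 - 3i), (3 + 1i), (3 - 1i).
Their magnitudes are: 1, 3, 3, 3.162, 3.162.
Zeros with |z| < R = 2.0: 1.
Count = 1.
By the argument principle, (1/2πi) ∮_{|z|=R} p'(z)/p(z) dz equals exactly this count.

Number of zeros inside |z| < 2.0: 1.


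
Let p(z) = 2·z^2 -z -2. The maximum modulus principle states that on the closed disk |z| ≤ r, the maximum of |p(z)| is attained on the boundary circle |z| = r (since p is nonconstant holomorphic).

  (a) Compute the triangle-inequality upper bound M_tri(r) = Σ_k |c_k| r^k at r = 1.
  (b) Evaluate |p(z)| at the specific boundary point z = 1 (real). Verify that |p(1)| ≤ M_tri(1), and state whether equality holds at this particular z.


Coefficients: c_0 = -2, c_1 = -1, c_2 = 2. Radius r = 1.
Part (a). Triangle bound: M_tri(r) = Σ_k |c_k| r^k
  = |-2|·1^0 + |-1|·1^1 + |2|·1^2
  = 2 + 1 + 2 = 5.
This bounds M(r) := max_{|z|=r} |p(z)| from above; equality holds iff all terms c_k z^k can be made to align in phase at a single z on |z|=r.
Part (b). At z = 1 (real, on the circle |z| = r):
  p(1) = (-2)·1^0 + (-1)·1^1 + (2)·1^2 = -1.
  |p(1)| = 1.
Check: |p(1)| = 1 ≤ 5 = M_tri(1). ✓ Equality does not hold at z = 1 (the coefficients have mixed signs, so the terms do not all align in phase there).

M_tri(1) = 5; |p(1)| = 1; equality at z=1: no.


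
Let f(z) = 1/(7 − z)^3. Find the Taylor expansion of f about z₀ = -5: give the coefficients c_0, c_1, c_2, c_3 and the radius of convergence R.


Let w = z − z₀, so z = z₀ + w.
Then 7 − z = 7 − (z₀ + w) = (7 − z₀) − w = 12 − w.
f(z) = 1/(12 − w)^3 = (1/(12)^3) · (1 − w/(12))^{−3}.
By the binomial series (1−u)^{−3} = Σ_{n≥0} C(n+2, 2) u^n for |u|<1, with u = w/(12):
  c_n = C(n+2, 2) / (12)^(n+3).
  c_0 = 1/(12)^3 = 1/1728.
  c_1 = 3/(12)^4 = 1/6912.
  c_2 = 6/(12)^5 = 1/41472.
  c_3 = 10/(12)^6 = 5/1492992.
The series is valid for |w/d| < 1, i.e. |z − z₀| < |d|.
Radius of convergence: R = |7 − z₀| = |12| = 12 (distance from z₀ to the singularity z = 7).

c_0 = 1/1728, c_1 = 1/6912, c_2 = 1/41472, c_3 = 5/1492992; R = 12.


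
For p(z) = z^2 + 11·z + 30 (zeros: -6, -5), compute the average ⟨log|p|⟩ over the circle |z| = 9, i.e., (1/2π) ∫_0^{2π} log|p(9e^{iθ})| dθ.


Zeros: -6, -5; r = 9.
Inside |z| < r: -6, -5. Outside (|z| ≥ r): ∅.
p(0) = 30, so log|p(0)| = log(30) = 3.4012.
Apply Jensen: I(r) = log|p(0)| + Σ_k log(r/|z_k|), summed over zeros inside |z| < r.
  log(r/|z_k|) for z_k = -6: log(9/6) = 0.4055
  log(r/|z_k|) for z_k = -5: log(9/5) = 0.5878
Sum over inside zeros: 0.9933.
I(r) = log|p(0)| + (inside sum) = 3.4012 + 0.9933 = 4.3944.
Closed form (all zeros inside, monic): I(r) = n·log(r) = 2·log(9) = 4.3944. ✓

I(r) ≈ 4.3944.


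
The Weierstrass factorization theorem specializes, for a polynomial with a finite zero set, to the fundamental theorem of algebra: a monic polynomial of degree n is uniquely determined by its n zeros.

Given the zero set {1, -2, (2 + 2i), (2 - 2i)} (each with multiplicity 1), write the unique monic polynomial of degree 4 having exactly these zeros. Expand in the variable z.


The polynomial is p(z) = ∏_{α ∈ S} (z − α), where S = {1, -2, (2 + 2i), (2 - 2i)}.
Expanding the product yields: p(z) = z^4 -3·z^3 + 2·z^2 + 16·z -16.
Note conjugate pairs combine to real quadratics: (z − (2+2i))(z − (2−2i)) = z² − 4z + 8.
The resulting polynomial has degree 4 and real coefficients as required.

p(z) = z^4 -3·z^3 + 2·z^2 + 16·z -16.
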